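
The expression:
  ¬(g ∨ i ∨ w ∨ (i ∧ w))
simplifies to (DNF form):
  ¬g ∧ ¬i ∧ ¬w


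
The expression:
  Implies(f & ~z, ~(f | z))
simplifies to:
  z | ~f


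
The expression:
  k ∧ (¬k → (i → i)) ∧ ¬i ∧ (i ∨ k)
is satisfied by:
  {k: True, i: False}


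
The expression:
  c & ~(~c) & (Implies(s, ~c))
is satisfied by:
  {c: True, s: False}


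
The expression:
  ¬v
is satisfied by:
  {v: False}


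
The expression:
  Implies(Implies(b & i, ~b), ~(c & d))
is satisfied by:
  {b: True, i: True, c: False, d: False}
  {b: True, i: False, c: False, d: False}
  {i: True, b: False, c: False, d: False}
  {b: False, i: False, c: False, d: False}
  {b: True, d: True, i: True, c: False}
  {b: True, d: True, i: False, c: False}
  {d: True, i: True, b: False, c: False}
  {d: True, b: False, i: False, c: False}
  {b: True, c: True, i: True, d: False}
  {b: True, c: True, i: False, d: False}
  {c: True, i: True, b: False, d: False}
  {c: True, b: False, i: False, d: False}
  {b: True, d: True, c: True, i: True}


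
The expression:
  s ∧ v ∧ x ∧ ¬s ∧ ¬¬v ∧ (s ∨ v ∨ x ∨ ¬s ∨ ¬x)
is never true.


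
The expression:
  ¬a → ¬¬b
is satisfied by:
  {a: True, b: True}
  {a: True, b: False}
  {b: True, a: False}


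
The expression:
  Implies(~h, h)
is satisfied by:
  {h: True}


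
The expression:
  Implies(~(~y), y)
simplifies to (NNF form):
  True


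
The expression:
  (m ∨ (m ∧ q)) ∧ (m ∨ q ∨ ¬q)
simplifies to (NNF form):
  m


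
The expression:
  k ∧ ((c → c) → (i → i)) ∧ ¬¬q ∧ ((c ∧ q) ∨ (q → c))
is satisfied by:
  {c: True, q: True, k: True}


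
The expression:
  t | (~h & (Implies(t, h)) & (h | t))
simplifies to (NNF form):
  t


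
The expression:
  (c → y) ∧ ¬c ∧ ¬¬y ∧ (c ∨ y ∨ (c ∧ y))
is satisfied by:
  {y: True, c: False}


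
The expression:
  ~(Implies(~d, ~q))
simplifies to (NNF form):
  q & ~d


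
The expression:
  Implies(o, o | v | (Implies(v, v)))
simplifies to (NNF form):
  True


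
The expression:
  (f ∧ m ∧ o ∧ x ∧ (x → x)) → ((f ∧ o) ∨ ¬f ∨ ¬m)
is always true.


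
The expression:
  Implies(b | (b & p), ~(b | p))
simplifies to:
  ~b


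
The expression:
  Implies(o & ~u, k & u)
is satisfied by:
  {u: True, o: False}
  {o: False, u: False}
  {o: True, u: True}


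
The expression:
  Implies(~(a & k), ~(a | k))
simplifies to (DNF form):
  (a & k) | (~a & ~k)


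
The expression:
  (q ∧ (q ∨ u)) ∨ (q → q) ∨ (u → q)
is always true.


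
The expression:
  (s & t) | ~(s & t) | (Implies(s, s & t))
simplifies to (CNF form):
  True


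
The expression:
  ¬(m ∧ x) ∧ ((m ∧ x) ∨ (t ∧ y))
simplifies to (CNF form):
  t ∧ y ∧ (¬m ∨ ¬x)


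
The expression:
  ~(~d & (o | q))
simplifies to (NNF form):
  d | (~o & ~q)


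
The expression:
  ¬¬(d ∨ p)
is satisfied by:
  {d: True, p: True}
  {d: True, p: False}
  {p: True, d: False}


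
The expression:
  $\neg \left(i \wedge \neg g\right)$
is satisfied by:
  {g: True, i: False}
  {i: False, g: False}
  {i: True, g: True}


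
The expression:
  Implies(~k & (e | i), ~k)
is always true.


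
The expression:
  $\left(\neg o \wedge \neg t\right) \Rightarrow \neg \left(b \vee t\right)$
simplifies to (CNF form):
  $o \vee t \vee \neg b$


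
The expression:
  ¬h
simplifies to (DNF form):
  ¬h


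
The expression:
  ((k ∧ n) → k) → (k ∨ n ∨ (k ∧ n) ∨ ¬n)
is always true.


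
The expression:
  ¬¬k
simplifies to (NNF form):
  k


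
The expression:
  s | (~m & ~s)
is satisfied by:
  {s: True, m: False}
  {m: False, s: False}
  {m: True, s: True}


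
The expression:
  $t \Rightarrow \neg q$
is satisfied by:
  {t: False, q: False}
  {q: True, t: False}
  {t: True, q: False}


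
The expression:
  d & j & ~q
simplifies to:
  d & j & ~q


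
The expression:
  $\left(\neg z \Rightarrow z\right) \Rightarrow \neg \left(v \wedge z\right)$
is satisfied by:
  {v: False, z: False}
  {z: True, v: False}
  {v: True, z: False}


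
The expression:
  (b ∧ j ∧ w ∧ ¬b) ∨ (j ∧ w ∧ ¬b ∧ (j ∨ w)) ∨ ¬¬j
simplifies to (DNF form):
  j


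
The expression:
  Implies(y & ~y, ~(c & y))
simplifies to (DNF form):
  True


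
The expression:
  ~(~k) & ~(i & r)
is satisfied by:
  {k: True, i: False, r: False}
  {r: True, k: True, i: False}
  {i: True, k: True, r: False}


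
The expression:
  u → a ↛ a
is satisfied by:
  {u: False}


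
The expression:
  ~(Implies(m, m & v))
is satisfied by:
  {m: True, v: False}


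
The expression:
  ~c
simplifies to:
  ~c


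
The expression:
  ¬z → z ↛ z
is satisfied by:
  {z: True}


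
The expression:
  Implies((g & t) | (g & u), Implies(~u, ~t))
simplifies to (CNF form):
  u | ~g | ~t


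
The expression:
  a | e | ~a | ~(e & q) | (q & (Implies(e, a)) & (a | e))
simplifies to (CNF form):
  True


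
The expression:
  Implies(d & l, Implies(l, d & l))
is always true.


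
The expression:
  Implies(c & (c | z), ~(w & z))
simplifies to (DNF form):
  ~c | ~w | ~z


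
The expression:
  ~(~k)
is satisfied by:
  {k: True}


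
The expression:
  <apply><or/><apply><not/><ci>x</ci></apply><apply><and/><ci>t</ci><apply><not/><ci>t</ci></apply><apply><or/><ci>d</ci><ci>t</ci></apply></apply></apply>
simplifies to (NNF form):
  <apply><not/><ci>x</ci></apply>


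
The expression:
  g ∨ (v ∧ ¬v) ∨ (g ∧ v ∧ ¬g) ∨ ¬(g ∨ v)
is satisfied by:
  {g: True, v: False}
  {v: False, g: False}
  {v: True, g: True}


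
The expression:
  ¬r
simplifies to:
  ¬r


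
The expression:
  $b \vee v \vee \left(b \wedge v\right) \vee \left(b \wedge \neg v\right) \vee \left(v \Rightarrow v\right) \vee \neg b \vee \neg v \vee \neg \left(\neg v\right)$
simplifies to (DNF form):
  $\text{True}$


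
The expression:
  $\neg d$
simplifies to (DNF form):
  $\neg d$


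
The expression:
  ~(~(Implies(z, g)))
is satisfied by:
  {g: True, z: False}
  {z: False, g: False}
  {z: True, g: True}


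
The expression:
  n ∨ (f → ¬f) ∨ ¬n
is always true.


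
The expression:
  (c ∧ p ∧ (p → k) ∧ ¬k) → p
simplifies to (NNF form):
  True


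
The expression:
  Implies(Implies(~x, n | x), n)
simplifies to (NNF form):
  n | ~x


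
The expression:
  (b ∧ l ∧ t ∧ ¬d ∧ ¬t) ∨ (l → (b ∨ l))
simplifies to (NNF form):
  True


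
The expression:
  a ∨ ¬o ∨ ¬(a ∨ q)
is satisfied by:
  {a: True, o: False, q: False}
  {o: False, q: False, a: False}
  {a: True, q: True, o: False}
  {q: True, o: False, a: False}
  {a: True, o: True, q: False}
  {o: True, a: False, q: False}
  {a: True, q: True, o: True}


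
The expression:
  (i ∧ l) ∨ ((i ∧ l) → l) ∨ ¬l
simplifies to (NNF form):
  True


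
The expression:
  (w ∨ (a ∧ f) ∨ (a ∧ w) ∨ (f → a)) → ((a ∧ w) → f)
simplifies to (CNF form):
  f ∨ ¬a ∨ ¬w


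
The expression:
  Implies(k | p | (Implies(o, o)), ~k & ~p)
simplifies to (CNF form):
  ~k & ~p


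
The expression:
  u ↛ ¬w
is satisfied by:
  {u: True, w: True}


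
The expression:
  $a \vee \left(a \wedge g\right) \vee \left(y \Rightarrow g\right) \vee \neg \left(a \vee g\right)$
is always true.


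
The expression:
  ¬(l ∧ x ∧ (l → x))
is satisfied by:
  {l: False, x: False}
  {x: True, l: False}
  {l: True, x: False}


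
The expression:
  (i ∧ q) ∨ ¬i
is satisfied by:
  {q: True, i: False}
  {i: False, q: False}
  {i: True, q: True}


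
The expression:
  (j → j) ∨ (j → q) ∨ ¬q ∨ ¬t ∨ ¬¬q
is always true.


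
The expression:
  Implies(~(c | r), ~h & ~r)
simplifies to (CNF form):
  c | r | ~h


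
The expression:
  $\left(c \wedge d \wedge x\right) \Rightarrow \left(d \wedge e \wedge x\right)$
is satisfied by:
  {e: True, c: False, d: False, x: False}
  {x: False, c: False, e: False, d: False}
  {x: True, e: True, c: False, d: False}
  {x: True, c: False, e: False, d: False}
  {d: True, e: True, x: False, c: False}
  {d: True, x: False, c: False, e: False}
  {d: True, x: True, e: True, c: False}
  {d: True, x: True, c: False, e: False}
  {e: True, c: True, d: False, x: False}
  {c: True, d: False, e: False, x: False}
  {x: True, c: True, e: True, d: False}
  {x: True, c: True, d: False, e: False}
  {e: True, c: True, d: True, x: False}
  {c: True, d: True, x: False, e: False}
  {x: True, c: True, d: True, e: True}


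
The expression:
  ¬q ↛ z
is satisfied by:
  {q: False, z: False}


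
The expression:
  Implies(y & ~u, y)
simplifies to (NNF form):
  True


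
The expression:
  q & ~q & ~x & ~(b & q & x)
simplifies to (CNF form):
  False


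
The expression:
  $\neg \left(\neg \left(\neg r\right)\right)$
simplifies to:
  $\neg r$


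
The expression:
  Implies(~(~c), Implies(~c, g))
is always true.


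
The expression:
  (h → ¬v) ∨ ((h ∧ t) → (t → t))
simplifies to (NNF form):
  True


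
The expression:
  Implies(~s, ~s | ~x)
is always true.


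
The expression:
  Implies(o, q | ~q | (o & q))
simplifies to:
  True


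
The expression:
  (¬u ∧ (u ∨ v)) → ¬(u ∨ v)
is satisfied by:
  {u: True, v: False}
  {v: False, u: False}
  {v: True, u: True}


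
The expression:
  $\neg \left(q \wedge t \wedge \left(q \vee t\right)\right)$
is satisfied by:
  {t: False, q: False}
  {q: True, t: False}
  {t: True, q: False}


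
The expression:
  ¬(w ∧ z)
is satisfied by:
  {w: False, z: False}
  {z: True, w: False}
  {w: True, z: False}


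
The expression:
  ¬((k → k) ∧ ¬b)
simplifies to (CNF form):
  b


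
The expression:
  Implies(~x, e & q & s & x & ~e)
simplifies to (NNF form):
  x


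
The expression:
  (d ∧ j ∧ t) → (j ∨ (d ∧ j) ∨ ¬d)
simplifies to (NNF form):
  True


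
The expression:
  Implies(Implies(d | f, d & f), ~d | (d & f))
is always true.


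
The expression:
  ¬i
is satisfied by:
  {i: False}


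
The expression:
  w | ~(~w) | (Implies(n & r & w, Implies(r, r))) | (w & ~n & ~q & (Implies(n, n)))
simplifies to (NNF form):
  True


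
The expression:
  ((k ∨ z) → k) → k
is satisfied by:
  {k: True, z: True}
  {k: True, z: False}
  {z: True, k: False}


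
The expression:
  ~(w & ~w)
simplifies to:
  True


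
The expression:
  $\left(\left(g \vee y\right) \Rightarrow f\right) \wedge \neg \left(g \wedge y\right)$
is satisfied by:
  {f: True, y: False, g: False}
  {y: False, g: False, f: False}
  {g: True, f: True, y: False}
  {f: True, y: True, g: False}


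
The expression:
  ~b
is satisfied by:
  {b: False}


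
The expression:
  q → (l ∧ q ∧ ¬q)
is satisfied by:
  {q: False}


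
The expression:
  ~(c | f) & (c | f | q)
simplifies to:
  q & ~c & ~f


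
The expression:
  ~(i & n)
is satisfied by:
  {n: False, i: False}
  {i: True, n: False}
  {n: True, i: False}


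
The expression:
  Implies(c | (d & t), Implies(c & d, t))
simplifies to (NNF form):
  t | ~c | ~d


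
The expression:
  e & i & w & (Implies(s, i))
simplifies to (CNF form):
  e & i & w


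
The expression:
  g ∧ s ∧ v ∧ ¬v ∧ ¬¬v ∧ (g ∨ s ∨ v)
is never true.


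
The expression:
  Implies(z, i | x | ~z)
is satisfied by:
  {i: True, x: True, z: False}
  {i: True, z: False, x: False}
  {x: True, z: False, i: False}
  {x: False, z: False, i: False}
  {i: True, x: True, z: True}
  {i: True, z: True, x: False}
  {x: True, z: True, i: False}


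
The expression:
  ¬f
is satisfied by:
  {f: False}


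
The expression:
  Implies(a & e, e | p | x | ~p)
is always true.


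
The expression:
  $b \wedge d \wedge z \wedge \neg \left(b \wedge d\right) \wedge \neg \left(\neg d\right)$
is never true.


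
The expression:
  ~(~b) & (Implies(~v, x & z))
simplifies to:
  b & (v | x) & (v | z)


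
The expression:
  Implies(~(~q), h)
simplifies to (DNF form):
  h | ~q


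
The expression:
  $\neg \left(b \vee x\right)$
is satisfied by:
  {x: False, b: False}


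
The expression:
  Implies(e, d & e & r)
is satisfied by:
  {r: True, d: True, e: False}
  {r: True, d: False, e: False}
  {d: True, r: False, e: False}
  {r: False, d: False, e: False}
  {r: True, e: True, d: True}


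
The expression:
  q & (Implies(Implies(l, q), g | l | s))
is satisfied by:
  {l: True, s: True, g: True, q: True}
  {l: True, s: True, q: True, g: False}
  {l: True, g: True, q: True, s: False}
  {l: True, q: True, g: False, s: False}
  {s: True, q: True, g: True, l: False}
  {s: True, q: True, g: False, l: False}
  {q: True, g: True, s: False, l: False}


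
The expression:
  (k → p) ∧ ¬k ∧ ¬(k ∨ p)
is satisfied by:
  {p: False, k: False}


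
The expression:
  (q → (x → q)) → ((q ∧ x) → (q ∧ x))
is always true.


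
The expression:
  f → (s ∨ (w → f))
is always true.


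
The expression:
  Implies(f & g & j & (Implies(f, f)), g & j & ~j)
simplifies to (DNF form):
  ~f | ~g | ~j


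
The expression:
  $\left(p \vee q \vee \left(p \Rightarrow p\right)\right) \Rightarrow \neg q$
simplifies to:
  $\neg q$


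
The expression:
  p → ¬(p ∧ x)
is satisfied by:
  {p: False, x: False}
  {x: True, p: False}
  {p: True, x: False}


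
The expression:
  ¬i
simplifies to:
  ¬i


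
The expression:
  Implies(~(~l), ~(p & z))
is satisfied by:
  {l: False, z: False, p: False}
  {p: True, l: False, z: False}
  {z: True, l: False, p: False}
  {p: True, z: True, l: False}
  {l: True, p: False, z: False}
  {p: True, l: True, z: False}
  {z: True, l: True, p: False}


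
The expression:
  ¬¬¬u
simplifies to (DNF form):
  ¬u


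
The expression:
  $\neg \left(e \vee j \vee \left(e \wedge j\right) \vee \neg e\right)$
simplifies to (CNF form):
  $\text{False}$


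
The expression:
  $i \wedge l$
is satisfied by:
  {i: True, l: True}


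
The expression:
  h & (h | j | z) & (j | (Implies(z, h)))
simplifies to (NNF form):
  h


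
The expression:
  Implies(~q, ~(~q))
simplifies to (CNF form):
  q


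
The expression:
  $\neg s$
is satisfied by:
  {s: False}


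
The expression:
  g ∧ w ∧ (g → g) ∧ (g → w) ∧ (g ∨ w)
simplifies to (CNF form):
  g ∧ w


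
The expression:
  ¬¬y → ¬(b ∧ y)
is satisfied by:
  {y: False, b: False}
  {b: True, y: False}
  {y: True, b: False}


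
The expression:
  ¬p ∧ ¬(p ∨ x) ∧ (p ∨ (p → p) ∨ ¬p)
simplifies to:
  ¬p ∧ ¬x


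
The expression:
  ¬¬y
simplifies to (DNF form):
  y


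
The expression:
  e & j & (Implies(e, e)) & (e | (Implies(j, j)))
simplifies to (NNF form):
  e & j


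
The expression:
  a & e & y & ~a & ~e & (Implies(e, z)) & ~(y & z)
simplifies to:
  False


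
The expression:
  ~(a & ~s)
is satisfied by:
  {s: True, a: False}
  {a: False, s: False}
  {a: True, s: True}


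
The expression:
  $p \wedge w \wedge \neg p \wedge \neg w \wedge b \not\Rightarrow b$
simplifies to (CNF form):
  $\text{False}$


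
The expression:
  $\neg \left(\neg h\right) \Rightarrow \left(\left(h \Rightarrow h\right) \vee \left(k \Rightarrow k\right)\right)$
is always true.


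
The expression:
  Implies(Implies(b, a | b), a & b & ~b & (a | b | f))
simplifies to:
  False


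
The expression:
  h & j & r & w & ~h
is never true.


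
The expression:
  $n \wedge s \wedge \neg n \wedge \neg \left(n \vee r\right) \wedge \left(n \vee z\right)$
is never true.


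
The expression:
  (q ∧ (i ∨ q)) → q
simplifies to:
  True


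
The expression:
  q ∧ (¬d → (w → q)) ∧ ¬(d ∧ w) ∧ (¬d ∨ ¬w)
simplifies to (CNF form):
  q ∧ (¬d ∨ ¬w)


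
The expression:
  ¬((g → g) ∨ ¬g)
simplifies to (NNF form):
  False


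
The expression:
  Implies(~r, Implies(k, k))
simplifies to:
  True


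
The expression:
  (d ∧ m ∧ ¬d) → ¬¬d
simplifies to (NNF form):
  True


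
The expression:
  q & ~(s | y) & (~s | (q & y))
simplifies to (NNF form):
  q & ~s & ~y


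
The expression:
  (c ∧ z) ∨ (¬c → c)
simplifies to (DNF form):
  c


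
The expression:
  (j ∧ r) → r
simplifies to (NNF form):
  True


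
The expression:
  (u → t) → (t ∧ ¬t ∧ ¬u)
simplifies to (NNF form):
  u ∧ ¬t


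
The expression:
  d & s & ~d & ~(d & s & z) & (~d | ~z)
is never true.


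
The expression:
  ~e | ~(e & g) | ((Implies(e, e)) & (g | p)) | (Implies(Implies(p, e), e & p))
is always true.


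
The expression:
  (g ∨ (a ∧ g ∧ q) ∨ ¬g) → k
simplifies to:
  k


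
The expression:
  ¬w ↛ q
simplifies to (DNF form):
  q ∨ ¬w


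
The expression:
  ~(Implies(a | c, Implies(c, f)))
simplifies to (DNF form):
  c & ~f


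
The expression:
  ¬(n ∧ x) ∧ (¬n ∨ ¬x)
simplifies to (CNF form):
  ¬n ∨ ¬x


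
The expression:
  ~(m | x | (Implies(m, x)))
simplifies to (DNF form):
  False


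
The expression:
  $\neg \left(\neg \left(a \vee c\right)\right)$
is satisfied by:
  {a: True, c: True}
  {a: True, c: False}
  {c: True, a: False}


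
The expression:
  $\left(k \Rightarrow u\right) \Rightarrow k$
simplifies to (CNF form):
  $k$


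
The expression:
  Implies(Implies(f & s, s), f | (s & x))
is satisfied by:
  {s: True, f: True, x: True}
  {s: True, f: True, x: False}
  {f: True, x: True, s: False}
  {f: True, x: False, s: False}
  {s: True, x: True, f: False}


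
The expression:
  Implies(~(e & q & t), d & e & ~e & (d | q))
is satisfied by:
  {t: True, e: True, q: True}


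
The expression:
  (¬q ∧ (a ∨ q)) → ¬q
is always true.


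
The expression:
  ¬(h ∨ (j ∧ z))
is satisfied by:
  {z: False, h: False, j: False}
  {j: True, z: False, h: False}
  {z: True, j: False, h: False}


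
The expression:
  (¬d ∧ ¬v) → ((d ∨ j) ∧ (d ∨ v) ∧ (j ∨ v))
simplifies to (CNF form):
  d ∨ v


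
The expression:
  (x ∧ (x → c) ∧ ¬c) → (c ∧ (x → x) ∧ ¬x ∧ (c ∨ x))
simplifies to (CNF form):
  True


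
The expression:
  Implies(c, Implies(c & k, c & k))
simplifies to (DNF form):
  True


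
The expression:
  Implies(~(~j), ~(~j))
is always true.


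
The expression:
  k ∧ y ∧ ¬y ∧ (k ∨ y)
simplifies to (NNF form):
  False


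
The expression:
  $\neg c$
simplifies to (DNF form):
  $\neg c$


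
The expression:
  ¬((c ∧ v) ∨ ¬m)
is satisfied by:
  {m: True, v: False, c: False}
  {c: True, m: True, v: False}
  {v: True, m: True, c: False}


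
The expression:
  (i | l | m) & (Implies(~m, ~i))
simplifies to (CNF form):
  (l | m) & (m | ~i)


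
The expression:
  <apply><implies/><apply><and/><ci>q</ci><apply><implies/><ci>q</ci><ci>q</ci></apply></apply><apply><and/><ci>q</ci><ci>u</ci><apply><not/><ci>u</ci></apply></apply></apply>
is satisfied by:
  {q: False}


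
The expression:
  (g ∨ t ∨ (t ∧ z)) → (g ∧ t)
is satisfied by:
  {t: False, g: False}
  {g: True, t: True}


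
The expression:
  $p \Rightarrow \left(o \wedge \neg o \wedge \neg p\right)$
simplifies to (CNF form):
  $\neg p$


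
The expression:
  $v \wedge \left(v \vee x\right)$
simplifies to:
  $v$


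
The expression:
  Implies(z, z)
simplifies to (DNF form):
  True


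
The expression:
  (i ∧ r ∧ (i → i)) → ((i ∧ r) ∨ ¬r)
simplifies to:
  True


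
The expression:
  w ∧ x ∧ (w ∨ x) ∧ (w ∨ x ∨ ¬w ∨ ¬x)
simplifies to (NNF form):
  w ∧ x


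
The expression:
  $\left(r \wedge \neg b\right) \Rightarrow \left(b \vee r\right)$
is always true.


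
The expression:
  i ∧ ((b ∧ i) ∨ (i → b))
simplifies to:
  b ∧ i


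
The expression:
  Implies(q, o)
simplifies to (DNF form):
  o | ~q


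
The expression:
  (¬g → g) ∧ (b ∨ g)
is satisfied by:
  {g: True}


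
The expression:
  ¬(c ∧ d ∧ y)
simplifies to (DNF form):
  ¬c ∨ ¬d ∨ ¬y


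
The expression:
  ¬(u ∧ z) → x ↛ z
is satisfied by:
  {x: True, u: True, z: False}
  {x: True, u: False, z: False}
  {x: True, z: True, u: True}
  {z: True, u: True, x: False}


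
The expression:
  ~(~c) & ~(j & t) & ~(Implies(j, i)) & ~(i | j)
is never true.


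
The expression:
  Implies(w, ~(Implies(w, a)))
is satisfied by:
  {w: False, a: False}
  {a: True, w: False}
  {w: True, a: False}


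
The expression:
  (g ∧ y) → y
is always true.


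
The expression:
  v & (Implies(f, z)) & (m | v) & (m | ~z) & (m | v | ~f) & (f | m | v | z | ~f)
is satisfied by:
  {m: True, v: True, f: False, z: False}
  {v: True, m: False, f: False, z: False}
  {z: True, m: True, v: True, f: False}
  {z: True, f: True, v: True, m: True}


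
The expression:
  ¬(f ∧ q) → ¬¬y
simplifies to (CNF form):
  (f ∨ y) ∧ (q ∨ y)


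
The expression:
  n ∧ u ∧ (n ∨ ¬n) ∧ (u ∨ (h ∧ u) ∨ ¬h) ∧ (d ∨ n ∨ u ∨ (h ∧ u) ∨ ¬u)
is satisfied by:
  {u: True, n: True}


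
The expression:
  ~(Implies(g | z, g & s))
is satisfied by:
  {z: True, s: False, g: False}
  {g: True, z: True, s: False}
  {g: True, s: False, z: False}
  {z: True, s: True, g: False}


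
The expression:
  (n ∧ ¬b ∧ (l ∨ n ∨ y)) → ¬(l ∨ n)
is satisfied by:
  {b: True, n: False}
  {n: False, b: False}
  {n: True, b: True}


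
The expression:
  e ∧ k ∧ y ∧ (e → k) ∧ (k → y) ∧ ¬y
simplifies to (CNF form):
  False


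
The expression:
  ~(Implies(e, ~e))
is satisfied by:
  {e: True}


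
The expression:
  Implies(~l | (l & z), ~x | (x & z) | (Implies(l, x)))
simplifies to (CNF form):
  True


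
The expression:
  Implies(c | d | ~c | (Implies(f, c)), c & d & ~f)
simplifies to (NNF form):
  c & d & ~f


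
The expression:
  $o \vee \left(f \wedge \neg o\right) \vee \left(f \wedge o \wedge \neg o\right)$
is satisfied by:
  {o: True, f: True}
  {o: True, f: False}
  {f: True, o: False}


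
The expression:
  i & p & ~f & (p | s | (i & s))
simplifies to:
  i & p & ~f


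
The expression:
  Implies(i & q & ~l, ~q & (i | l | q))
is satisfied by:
  {l: True, i: False, q: False}
  {l: False, i: False, q: False}
  {q: True, l: True, i: False}
  {q: True, l: False, i: False}
  {i: True, l: True, q: False}
  {i: True, l: False, q: False}
  {i: True, q: True, l: True}


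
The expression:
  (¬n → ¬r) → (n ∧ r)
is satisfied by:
  {r: True}


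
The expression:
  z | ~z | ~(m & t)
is always true.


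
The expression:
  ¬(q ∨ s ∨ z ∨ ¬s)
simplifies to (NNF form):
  False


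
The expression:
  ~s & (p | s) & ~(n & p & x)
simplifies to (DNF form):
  (p & ~n & ~s) | (p & ~s & ~x)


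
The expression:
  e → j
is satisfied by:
  {j: True, e: False}
  {e: False, j: False}
  {e: True, j: True}


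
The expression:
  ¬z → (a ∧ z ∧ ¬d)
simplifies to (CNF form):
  z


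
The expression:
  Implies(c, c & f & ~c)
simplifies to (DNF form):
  ~c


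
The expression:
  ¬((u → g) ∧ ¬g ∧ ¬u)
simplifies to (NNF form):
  g ∨ u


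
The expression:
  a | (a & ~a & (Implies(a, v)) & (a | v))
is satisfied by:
  {a: True}


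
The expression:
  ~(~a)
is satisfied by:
  {a: True}


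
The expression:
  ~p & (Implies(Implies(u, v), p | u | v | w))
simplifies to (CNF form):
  ~p & (u | v | w)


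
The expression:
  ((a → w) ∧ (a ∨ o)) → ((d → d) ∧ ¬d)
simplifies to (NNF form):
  (a ∧ ¬w) ∨ (¬a ∧ ¬o) ∨ ¬d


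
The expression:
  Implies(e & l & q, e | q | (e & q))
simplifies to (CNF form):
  True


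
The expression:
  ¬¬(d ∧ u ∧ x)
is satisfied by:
  {u: True, d: True, x: True}


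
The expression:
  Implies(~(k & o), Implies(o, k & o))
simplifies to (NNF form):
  k | ~o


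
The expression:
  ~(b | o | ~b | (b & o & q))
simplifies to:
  False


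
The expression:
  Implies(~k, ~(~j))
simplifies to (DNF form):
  j | k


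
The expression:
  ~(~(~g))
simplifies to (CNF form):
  ~g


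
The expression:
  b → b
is always true.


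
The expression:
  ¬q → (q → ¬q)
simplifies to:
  True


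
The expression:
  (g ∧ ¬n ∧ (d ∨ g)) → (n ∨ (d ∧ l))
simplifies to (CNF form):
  (d ∨ n ∨ ¬g) ∧ (l ∨ n ∨ ¬g)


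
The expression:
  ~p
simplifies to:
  ~p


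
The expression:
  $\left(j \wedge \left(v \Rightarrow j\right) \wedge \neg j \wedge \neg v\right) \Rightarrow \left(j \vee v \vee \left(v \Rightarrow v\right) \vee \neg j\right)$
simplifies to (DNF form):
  $\text{True}$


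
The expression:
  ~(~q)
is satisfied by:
  {q: True}


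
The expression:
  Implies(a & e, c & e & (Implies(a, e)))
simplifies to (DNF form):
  c | ~a | ~e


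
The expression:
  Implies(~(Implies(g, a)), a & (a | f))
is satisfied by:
  {a: True, g: False}
  {g: False, a: False}
  {g: True, a: True}


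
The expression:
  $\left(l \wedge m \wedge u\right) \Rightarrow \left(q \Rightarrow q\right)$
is always true.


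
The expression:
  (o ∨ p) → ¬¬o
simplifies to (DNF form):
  o ∨ ¬p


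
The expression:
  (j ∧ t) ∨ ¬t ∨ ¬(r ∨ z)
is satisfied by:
  {j: True, r: False, t: False, z: False}
  {z: True, j: True, r: False, t: False}
  {j: True, r: True, z: False, t: False}
  {z: True, j: True, r: True, t: False}
  {z: False, r: False, j: False, t: False}
  {z: True, r: False, j: False, t: False}
  {r: True, z: False, j: False, t: False}
  {z: True, r: True, j: False, t: False}
  {t: True, j: True, z: False, r: False}
  {t: True, z: True, j: True, r: False}
  {t: True, j: True, r: True, z: False}
  {t: True, z: True, j: True, r: True}
  {t: True, z: False, r: False, j: False}


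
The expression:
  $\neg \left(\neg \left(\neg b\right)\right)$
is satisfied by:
  {b: False}


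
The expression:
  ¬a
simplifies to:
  ¬a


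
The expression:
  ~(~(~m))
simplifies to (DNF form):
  ~m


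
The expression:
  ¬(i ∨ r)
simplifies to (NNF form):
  ¬i ∧ ¬r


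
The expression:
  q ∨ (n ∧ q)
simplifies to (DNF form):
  q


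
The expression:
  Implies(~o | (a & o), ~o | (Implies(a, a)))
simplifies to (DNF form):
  True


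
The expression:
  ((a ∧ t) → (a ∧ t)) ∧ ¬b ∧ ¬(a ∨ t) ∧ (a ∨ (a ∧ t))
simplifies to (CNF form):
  False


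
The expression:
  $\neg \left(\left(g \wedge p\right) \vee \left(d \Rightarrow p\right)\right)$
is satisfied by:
  {d: True, p: False}


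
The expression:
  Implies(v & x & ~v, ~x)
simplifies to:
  True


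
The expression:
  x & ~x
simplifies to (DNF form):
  False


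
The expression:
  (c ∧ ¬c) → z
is always true.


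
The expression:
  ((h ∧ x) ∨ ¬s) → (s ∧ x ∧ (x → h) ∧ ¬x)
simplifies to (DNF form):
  (s ∧ ¬h) ∨ (s ∧ ¬x)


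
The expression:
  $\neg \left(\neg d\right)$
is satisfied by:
  {d: True}


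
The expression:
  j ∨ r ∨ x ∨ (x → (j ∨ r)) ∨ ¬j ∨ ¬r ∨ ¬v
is always true.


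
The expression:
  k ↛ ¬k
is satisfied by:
  {k: True}


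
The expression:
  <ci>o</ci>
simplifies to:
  <ci>o</ci>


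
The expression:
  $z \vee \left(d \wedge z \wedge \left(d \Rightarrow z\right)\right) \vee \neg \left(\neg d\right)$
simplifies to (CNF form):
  $d \vee z$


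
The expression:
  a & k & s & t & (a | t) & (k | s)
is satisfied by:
  {a: True, t: True, s: True, k: True}


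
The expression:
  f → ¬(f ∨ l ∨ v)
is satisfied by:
  {f: False}


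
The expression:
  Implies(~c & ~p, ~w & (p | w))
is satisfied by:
  {c: True, p: True}
  {c: True, p: False}
  {p: True, c: False}


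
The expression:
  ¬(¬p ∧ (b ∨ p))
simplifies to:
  p ∨ ¬b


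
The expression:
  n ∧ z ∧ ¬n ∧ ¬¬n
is never true.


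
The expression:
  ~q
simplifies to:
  ~q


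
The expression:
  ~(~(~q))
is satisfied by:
  {q: False}


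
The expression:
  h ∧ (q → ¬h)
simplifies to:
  h ∧ ¬q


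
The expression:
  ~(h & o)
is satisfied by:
  {h: False, o: False}
  {o: True, h: False}
  {h: True, o: False}


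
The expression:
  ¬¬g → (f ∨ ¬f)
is always true.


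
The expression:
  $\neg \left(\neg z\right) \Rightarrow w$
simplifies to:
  $w \vee \neg z$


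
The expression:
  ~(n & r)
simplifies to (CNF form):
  ~n | ~r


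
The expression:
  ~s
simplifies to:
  ~s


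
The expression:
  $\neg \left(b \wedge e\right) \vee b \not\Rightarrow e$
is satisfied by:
  {e: False, b: False}
  {b: True, e: False}
  {e: True, b: False}


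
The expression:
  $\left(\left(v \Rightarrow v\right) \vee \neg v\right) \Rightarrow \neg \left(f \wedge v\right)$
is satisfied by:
  {v: False, f: False}
  {f: True, v: False}
  {v: True, f: False}


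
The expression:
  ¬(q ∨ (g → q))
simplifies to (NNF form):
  g ∧ ¬q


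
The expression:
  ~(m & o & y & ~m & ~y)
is always true.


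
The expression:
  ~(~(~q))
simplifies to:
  ~q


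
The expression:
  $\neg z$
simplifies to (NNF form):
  $\neg z$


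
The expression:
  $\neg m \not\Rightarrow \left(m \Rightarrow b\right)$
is never true.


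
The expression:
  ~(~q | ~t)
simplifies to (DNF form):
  q & t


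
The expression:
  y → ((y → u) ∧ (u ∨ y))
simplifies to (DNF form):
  u ∨ ¬y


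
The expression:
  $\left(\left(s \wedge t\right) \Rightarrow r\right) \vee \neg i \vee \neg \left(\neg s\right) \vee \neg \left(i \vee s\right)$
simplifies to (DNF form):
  $\text{True}$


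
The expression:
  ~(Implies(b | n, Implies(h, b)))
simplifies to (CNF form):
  h & n & ~b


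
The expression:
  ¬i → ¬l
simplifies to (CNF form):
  i ∨ ¬l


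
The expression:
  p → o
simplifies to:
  o ∨ ¬p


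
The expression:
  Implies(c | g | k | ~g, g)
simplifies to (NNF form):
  g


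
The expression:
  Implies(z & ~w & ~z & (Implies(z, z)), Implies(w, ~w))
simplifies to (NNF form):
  True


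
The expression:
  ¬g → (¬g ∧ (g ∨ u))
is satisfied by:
  {g: True, u: True}
  {g: True, u: False}
  {u: True, g: False}


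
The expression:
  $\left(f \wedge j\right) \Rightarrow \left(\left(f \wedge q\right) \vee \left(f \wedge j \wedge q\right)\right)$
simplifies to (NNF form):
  $q \vee \neg f \vee \neg j$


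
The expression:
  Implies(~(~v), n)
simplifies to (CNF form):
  n | ~v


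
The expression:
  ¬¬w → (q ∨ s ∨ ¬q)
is always true.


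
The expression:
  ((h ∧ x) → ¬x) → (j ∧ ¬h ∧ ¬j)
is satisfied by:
  {h: True, x: True}


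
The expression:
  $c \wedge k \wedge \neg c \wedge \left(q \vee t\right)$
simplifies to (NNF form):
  $\text{False}$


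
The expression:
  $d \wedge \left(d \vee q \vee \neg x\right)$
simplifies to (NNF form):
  $d$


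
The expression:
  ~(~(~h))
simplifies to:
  ~h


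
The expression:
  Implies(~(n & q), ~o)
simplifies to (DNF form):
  ~o | (n & q)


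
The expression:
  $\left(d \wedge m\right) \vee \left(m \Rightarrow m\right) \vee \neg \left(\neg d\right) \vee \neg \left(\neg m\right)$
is always true.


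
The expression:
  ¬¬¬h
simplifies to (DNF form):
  ¬h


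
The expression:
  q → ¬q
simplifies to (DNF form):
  ¬q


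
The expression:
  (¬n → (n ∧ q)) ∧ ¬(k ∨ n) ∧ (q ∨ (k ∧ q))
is never true.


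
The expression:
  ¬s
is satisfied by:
  {s: False}


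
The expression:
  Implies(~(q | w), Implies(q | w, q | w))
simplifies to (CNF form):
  True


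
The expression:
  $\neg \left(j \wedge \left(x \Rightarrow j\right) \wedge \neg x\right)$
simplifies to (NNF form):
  $x \vee \neg j$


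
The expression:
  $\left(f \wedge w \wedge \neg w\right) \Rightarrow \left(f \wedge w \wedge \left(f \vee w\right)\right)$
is always true.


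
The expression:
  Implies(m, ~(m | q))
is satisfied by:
  {m: False}


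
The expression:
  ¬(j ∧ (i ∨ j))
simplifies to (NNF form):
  ¬j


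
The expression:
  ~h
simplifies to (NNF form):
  ~h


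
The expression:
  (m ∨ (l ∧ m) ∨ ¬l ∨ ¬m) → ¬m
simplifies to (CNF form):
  ¬m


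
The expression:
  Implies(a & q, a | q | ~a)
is always true.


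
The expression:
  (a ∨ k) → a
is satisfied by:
  {a: True, k: False}
  {k: False, a: False}
  {k: True, a: True}


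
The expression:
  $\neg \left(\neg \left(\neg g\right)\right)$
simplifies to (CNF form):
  $\neg g$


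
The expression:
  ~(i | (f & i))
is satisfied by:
  {i: False}


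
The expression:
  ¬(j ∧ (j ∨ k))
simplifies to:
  ¬j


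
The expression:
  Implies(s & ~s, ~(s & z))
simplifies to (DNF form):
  True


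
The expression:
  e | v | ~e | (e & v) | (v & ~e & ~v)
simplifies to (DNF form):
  True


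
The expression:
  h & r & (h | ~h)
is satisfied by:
  {r: True, h: True}


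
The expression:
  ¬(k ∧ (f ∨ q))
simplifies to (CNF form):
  (¬f ∨ ¬k) ∧ (¬k ∨ ¬q)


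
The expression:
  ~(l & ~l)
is always true.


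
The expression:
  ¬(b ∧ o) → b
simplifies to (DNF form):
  b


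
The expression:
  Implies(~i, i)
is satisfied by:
  {i: True}


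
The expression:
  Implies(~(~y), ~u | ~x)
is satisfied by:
  {u: False, y: False, x: False}
  {x: True, u: False, y: False}
  {y: True, u: False, x: False}
  {x: True, y: True, u: False}
  {u: True, x: False, y: False}
  {x: True, u: True, y: False}
  {y: True, u: True, x: False}


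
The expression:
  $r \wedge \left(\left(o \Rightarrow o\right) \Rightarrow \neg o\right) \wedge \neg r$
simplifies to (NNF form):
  $\text{False}$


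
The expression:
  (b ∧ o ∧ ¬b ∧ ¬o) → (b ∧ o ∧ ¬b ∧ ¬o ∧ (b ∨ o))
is always true.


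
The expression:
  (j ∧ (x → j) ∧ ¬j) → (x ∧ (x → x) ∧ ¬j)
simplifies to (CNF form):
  True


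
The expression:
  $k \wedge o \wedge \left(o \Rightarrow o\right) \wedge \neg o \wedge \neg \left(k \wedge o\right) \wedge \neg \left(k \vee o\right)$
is never true.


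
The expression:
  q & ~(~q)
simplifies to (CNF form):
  q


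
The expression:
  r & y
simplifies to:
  r & y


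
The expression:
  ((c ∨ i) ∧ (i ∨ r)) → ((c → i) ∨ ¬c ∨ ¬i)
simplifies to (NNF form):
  True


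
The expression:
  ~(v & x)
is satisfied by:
  {v: False, x: False}
  {x: True, v: False}
  {v: True, x: False}


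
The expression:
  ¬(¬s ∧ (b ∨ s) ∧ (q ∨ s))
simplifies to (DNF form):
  s ∨ ¬b ∨ ¬q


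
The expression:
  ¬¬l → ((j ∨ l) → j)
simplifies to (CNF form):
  j ∨ ¬l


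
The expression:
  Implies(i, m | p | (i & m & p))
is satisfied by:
  {m: True, p: True, i: False}
  {m: True, p: False, i: False}
  {p: True, m: False, i: False}
  {m: False, p: False, i: False}
  {i: True, m: True, p: True}
  {i: True, m: True, p: False}
  {i: True, p: True, m: False}


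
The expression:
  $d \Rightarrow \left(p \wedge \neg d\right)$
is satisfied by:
  {d: False}


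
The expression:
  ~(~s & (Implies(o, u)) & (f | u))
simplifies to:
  s | (o & ~u) | (~f & ~u)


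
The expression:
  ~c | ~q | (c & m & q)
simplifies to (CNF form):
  m | ~c | ~q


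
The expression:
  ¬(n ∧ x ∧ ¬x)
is always true.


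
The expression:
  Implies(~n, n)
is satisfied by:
  {n: True}


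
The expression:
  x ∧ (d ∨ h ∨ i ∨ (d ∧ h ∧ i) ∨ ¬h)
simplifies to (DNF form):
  x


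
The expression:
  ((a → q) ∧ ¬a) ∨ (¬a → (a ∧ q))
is always true.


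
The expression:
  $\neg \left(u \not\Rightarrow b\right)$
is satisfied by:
  {b: True, u: False}
  {u: False, b: False}
  {u: True, b: True}


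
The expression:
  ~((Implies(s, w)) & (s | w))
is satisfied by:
  {w: False}


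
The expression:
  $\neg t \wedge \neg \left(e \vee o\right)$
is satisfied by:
  {e: False, o: False, t: False}


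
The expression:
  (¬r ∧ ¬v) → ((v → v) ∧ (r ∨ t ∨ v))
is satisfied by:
  {r: True, t: True, v: True}
  {r: True, t: True, v: False}
  {r: True, v: True, t: False}
  {r: True, v: False, t: False}
  {t: True, v: True, r: False}
  {t: True, v: False, r: False}
  {v: True, t: False, r: False}


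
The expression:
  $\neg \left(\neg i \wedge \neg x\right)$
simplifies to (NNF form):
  $i \vee x$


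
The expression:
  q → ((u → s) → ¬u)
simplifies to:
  ¬q ∨ ¬s ∨ ¬u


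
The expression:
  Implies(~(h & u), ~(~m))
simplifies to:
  m | (h & u)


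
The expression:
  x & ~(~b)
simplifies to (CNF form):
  b & x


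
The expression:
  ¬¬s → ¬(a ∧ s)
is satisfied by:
  {s: False, a: False}
  {a: True, s: False}
  {s: True, a: False}


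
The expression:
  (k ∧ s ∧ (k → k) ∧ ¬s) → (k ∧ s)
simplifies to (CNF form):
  True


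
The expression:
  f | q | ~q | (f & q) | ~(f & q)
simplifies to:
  True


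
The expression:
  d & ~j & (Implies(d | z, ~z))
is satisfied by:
  {d: True, z: False, j: False}


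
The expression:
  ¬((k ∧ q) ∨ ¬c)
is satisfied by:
  {c: True, k: False, q: False}
  {c: True, q: True, k: False}
  {c: True, k: True, q: False}


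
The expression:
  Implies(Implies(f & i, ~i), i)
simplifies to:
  i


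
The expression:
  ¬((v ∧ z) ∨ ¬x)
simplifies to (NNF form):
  x ∧ (¬v ∨ ¬z)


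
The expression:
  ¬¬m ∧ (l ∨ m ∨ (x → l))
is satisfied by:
  {m: True}


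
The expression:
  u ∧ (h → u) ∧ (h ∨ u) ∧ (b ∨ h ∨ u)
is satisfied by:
  {u: True}


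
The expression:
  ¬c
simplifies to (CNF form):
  ¬c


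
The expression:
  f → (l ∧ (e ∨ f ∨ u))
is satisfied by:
  {l: True, f: False}
  {f: False, l: False}
  {f: True, l: True}


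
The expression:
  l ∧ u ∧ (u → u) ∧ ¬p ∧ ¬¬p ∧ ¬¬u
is never true.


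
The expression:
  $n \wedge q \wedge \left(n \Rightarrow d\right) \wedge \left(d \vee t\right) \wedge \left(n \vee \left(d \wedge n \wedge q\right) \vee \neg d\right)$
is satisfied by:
  {d: True, q: True, n: True}


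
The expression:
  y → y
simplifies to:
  True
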